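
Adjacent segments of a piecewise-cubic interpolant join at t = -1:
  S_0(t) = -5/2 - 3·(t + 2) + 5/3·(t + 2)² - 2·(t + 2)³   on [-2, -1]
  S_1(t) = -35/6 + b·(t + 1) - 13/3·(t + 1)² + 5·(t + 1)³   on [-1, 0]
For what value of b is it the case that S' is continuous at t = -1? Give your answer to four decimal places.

-5.6667

S_0'(t) = -3 + 10/3·(t + 2) - 6·(t + 2)², so S_0'(-1) = -17/3. On the right, S_1'(-1) = b, so b = -17/3.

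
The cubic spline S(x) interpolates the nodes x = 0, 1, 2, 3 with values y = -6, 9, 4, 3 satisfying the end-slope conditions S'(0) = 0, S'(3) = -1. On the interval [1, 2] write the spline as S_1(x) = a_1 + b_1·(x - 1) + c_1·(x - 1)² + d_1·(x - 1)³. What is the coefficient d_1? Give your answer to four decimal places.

Put m_i = S'' at the i-th knot. Here h = (1, 1, 1) and Δ = (15, -5, -1), so the interior equations h_(i-1)·m_(i-1) + 2(h_(i-1)+h_i)·m_i + h_i·m_(i+1) = 6(Δ_i − Δ_(i-1)) read
  1·m_0 + 4·m_1 + 1·m_2 = 6(Δ_1 - Δ_0) = -120
  1·m_1 + 4·m_2 + 1·m_3 = 6(Δ_2 - Δ_1) = 24
Clamped end conditions give two more equations: 2h_0·m_0 + h_0·m_1 = 6(Δ_0 - S'(0)) = 90 and h_2·m_2 + 2h_2·m_3 = 6(S'(3) - Δ_2) = 0.
Solving the tridiagonal system: m_0 = 1076/15, m_1 = -802/15, m_2 = 332/15, m_3 = -166/15.
On [1, 2], with S_1(x) = a_1 + b_1·(x - 1) + c_1·(x - 1)² + d_1·(x - 1)³: c_1 = m_1/2 = -401/15, d_1 = (m_2 - m_1)/(6h_1) = 63/5, b_1 = Δ_1 - h_1(2m_1 + m_2)/6 = 137/15.

12.6000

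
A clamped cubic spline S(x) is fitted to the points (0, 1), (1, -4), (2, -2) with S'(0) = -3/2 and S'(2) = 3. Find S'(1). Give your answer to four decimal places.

-2.6250

Write σ_i for S''(x_i). With h_i = 1, 1 and divided differences Δ_i = -5, 2, the continuity of S' gives the tridiagonal system
  1·σ_0 + 4·σ_1 + 1·σ_2 = 6(Δ_1 - Δ_0) = 42
Clamped end conditions give two more equations: 2h_0·σ_0 + h_0·σ_1 = 6(Δ_0 - S'(0)) = -21 and h_1·σ_1 + 2h_1·σ_2 = 6(S'(2) - Δ_1) = 6.
Forward elimination and back-substitution give σ_0 = -75/4, σ_1 = 33/2, σ_2 = -21/4.
On [1, 2], S'(x) = b_1 + 2c_1·(x - 1) + 3d_1·(x - 1)² with b_1 = Δ_1 - h_1(2σ_1 + σ_2)/6 = -21/8, c_1 = σ_1/2 = 33/4, d_1 = (σ_2 - σ_1)/(6h_1) = -29/8. So S'(1) = -21/8.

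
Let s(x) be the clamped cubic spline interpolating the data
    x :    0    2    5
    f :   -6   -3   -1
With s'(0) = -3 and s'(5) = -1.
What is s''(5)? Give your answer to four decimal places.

-0.7667

Write M_i for s''(x_i). With h_i = 2, 3 and divided differences Δ_i = 3/2, 2/3, the continuity of s' gives the tridiagonal system
  2·M_0 + 10·M_1 + 3·M_2 = 6(Δ_1 - Δ_0) = -5
Clamped end conditions give two more equations: 2h_0·M_0 + h_0·M_1 = 6(Δ_0 - s'(0)) = 27 and h_1·M_1 + 2h_1·M_2 = 6(s'(5) - Δ_1) = -10.
Solving: M_0 = 153/20, M_1 = -9/5, M_2 = -23/30.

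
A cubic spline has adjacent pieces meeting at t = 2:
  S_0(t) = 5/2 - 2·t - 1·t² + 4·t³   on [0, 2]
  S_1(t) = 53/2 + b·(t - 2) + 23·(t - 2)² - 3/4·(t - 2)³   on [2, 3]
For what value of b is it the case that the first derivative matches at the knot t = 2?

S_0'(t) = -2 - 2·t + 12·t², so S_0'(2) = 42. On the right, S_1'(2) = b, so b = 42.

42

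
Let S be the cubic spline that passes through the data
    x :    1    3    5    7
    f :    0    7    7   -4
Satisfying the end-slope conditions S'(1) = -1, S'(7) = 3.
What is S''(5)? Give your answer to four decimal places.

-7.5667

Put M_i = S'' at the i-th knot. Here h = (2, 2, 2) and Δ = (7/2, 0, -11/2), so the interior equations h_(i-1)·M_(i-1) + 2(h_(i-1)+h_i)·M_i + h_i·M_(i+1) = 6(Δ_i − Δ_(i-1)) read
  2·M_0 + 8·M_1 + 2·M_2 = 6(Δ_1 - Δ_0) = -21
  2·M_1 + 8·M_2 + 2·M_3 = 6(Δ_2 - Δ_1) = -33
Clamped end conditions give two more equations: 2h_0·M_0 + h_0·M_1 = 6(Δ_0 - S'(1)) = 27 and h_2·M_2 + 2h_2·M_3 = 6(S'(7) - Δ_2) = 51.
Solving: M_0 = 122/15, M_1 = -83/30, M_2 = -227/30, M_3 = 248/15.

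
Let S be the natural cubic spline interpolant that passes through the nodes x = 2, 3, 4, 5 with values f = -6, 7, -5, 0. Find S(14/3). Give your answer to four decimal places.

-3.5037

Let σ_i = S''(x_i). Step sizes h_i = 1, 1, 1; slopes of the chords Δ_i = (y_(i+1) - y_i)/h_i = 13, -12, 5.
  1·σ_0 + 4·σ_1 + 1·σ_2 = 6(Δ_1 - Δ_0) = -150
  1·σ_1 + 4·σ_2 + 1·σ_3 = 6(Δ_2 - Δ_1) = 102
Natural end conditions: σ_0 = σ_3 = 0.
Forward elimination and back-substitution give σ_0 = 0, σ_1 = -234/5, σ_2 = 186/5, σ_3 = 0.
On [4, 5], S(x) = -5 - 37/5·(x - 4) + 93/5·(x - 4)² - 31/5·(x - 4)³.
With (x - 4) = 2/3: S(14/3) = -473/135.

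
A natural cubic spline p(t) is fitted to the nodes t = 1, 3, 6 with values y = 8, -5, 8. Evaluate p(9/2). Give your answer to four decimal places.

-2.1563

Put M_i = p'' at the i-th knot. Here h = (2, 3) and Δ = (-13/2, 13/3), so the interior equations h_(i-1)·M_(i-1) + 2(h_(i-1)+h_i)·M_i + h_i·M_(i+1) = 6(Δ_i − Δ_(i-1)) read
  2·M_0 + 10·M_1 + 3·M_2 = 6(Δ_1 - Δ_0) = 65
Natural end conditions: M_0 = M_2 = 0.
Hence M_0 = 0, M_1 = 13/2, M_2 = 0.
On [3, 6], p(t) = -5 - 13/6·(t - 3) + 13/4·(t - 3)² - 13/36·(t - 3)³.
With (t - 3) = 3/2: p(9/2) = -69/32.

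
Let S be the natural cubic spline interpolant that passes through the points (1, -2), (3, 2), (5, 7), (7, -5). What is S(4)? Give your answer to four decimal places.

5.7000

Put M_i = S'' at the i-th knot. Here h = (2, 2, 2) and Δ = (2, 5/2, -6), so the interior equations h_(i-1)·M_(i-1) + 2(h_(i-1)+h_i)·M_i + h_i·M_(i+1) = 6(Δ_i − Δ_(i-1)) read
  2·M_0 + 8·M_1 + 2·M_2 = 6(Δ_1 - Δ_0) = 3
  2·M_1 + 8·M_2 + 2·M_3 = 6(Δ_2 - Δ_1) = -51
Natural end conditions: M_0 = M_3 = 0.
Forward elimination and back-substitution give M_0 = 0, M_1 = 21/10, M_2 = -69/10, M_3 = 0.
On [3, 5], S(x) = 2 + 17/5·(x - 3) + 21/20·(x - 3)² - 3/4·(x - 3)³.
With (x - 3) = 1: S(4) = 57/10.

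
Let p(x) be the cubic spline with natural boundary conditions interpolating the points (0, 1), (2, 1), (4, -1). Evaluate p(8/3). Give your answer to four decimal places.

0.5185

Let M_i = p''(x_i). Step sizes h_i = 2, 2; slopes of the chords Δ_i = (y_(i+1) - y_i)/h_i = 0, -1.
  2·M_0 + 8·M_1 + 2·M_2 = 6(Δ_1 - Δ_0) = -6
Natural end conditions: M_0 = M_2 = 0.
Hence M_0 = 0, M_1 = -3/4, M_2 = 0.
On [2, 4], p(x) = 1 - 1/2·(x - 2) - 3/8·(x - 2)² + 1/16·(x - 2)³.
With (x - 2) = 2/3: p(8/3) = 14/27.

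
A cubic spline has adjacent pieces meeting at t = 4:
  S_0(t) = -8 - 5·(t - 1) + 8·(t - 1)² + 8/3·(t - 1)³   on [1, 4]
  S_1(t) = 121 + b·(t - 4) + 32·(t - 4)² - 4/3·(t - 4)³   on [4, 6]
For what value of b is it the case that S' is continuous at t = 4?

S_0'(t) = -5 + 16·(t - 1) + 8·(t - 1)², so S_0'(4) = 115. On the right, S_1'(4) = b, so b = 115.

115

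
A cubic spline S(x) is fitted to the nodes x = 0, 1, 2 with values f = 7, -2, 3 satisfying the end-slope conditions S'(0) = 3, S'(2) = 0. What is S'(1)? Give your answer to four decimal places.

-3.7500

Let M_i = S''(x_i). Step sizes h_i = 1, 1; slopes of the chords Δ_i = (y_(i+1) - y_i)/h_i = -9, 5.
  1·M_0 + 4·M_1 + 1·M_2 = 6(Δ_1 - Δ_0) = 84
Clamped end conditions give two more equations: 2h_0·M_0 + h_0·M_1 = 6(Δ_0 - S'(0)) = -72 and h_1·M_1 + 2h_1·M_2 = 6(S'(2) - Δ_1) = -30.
Forward elimination and back-substitution give M_0 = -117/2, M_1 = 45, M_2 = -75/2.
On [1, 2], S'(x) = b_1 + 2c_1·(x - 1) + 3d_1·(x - 1)² with b_1 = Δ_1 - h_1(2M_1 + M_2)/6 = -15/4, c_1 = M_1/2 = 45/2, d_1 = (M_2 - M_1)/(6h_1) = -55/4. So S'(1) = -15/4.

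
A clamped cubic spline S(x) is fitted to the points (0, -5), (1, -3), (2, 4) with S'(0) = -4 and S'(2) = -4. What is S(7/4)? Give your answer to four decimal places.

With M_i denoting the second derivative at x_i, h_i = 1, 1, and Δ_i = (y_(i+1) − y_i)/h_i = 2, 7:
  1·M_0 + 4·M_1 + 1·M_2 = 6(Δ_1 - Δ_0) = 30
Clamped end conditions give two more equations: 2h_0·M_0 + h_0·M_1 = 6(Δ_0 - S'(0)) = 36 and h_1·M_1 + 2h_1·M_2 = 6(S'(2) - Δ_1) = -66.
Solving the tridiagonal system: M_0 = 21/2, M_1 = 15, M_2 = -81/2.
On [1, 2], S(x) = -3 + 35/4·(x - 1) + 15/2·(x - 1)² - 37/4·(x - 1)³.
With (x - 1) = 3/4: S(7/4) = 993/256.

3.8789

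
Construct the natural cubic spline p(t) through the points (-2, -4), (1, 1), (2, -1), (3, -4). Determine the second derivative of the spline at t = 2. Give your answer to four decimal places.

-0.8387

Put M_i = p'' at the i-th knot. Here h = (3, 1, 1) and Δ = (5/3, -2, -3), so the interior equations h_(i-1)·M_(i-1) + 2(h_(i-1)+h_i)·M_i + h_i·M_(i+1) = 6(Δ_i − Δ_(i-1)) read
  3·M_0 + 8·M_1 + 1·M_2 = 6(Δ_1 - Δ_0) = -22
  1·M_1 + 4·M_2 + 1·M_3 = 6(Δ_2 - Δ_1) = -6
Natural end conditions: M_0 = M_3 = 0.
Solving the tridiagonal system: M_0 = 0, M_1 = -82/31, M_2 = -26/31, M_3 = 0.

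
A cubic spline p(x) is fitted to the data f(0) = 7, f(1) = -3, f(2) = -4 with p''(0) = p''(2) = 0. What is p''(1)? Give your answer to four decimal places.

Write m_i for p''(x_i). With h_i = 1, 1 and divided differences Δ_i = -10, -1, the continuity of p' gives the tridiagonal system
  1·m_0 + 4·m_1 + 1·m_2 = 6(Δ_1 - Δ_0) = 54
Natural end conditions: m_0 = m_2 = 0.
Forward elimination and back-substitution give m_0 = 0, m_1 = 27/2, m_2 = 0.

13.5000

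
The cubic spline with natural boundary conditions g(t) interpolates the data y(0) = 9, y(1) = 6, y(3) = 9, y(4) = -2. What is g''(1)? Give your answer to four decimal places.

With σ_i denoting the second derivative at x_i, h_i = 1, 2, 1, and Δ_i = (y_(i+1) − y_i)/h_i = -3, 3/2, -11:
  1·σ_0 + 6·σ_1 + 2·σ_2 = 6(Δ_1 - Δ_0) = 27
  2·σ_1 + 6·σ_2 + 1·σ_3 = 6(Δ_2 - Δ_1) = -75
Natural end conditions: σ_0 = σ_3 = 0.
Forward elimination and back-substitution give σ_0 = 0, σ_1 = 39/4, σ_2 = -63/4, σ_3 = 0.

9.7500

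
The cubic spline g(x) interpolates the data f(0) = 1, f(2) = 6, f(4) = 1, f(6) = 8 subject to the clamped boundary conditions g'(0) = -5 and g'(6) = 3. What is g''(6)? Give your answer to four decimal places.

Write m_i for g''(x_i). With h_i = 2, 2, 2 and divided differences Δ_i = 5/2, -5/2, 7/2, the continuity of g' gives the tridiagonal system
  2·m_0 + 8·m_1 + 2·m_2 = 6(Δ_1 - Δ_0) = -30
  2·m_1 + 8·m_2 + 2·m_3 = 6(Δ_2 - Δ_1) = 36
Clamped end conditions give two more equations: 2h_0·m_0 + h_0·m_1 = 6(Δ_0 - g'(0)) = 45 and h_2·m_2 + 2h_2·m_3 = 6(g'(6) - Δ_2) = -3.
Solving: m_0 = 97/6, m_1 = -59/6, m_2 = 49/6, m_3 = -29/6.

-4.8333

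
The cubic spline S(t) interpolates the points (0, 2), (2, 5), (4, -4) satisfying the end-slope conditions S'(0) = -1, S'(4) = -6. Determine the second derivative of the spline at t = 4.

Put m_i = S'' at the i-th knot. Here h = (2, 2) and Δ = (3/2, -9/2), so the interior equations h_(i-1)·m_(i-1) + 2(h_(i-1)+h_i)·m_i + h_i·m_(i+1) = 6(Δ_i − Δ_(i-1)) read
  2·m_0 + 8·m_1 + 2·m_2 = 6(Δ_1 - Δ_0) = -36
Clamped end conditions give two more equations: 2h_0·m_0 + h_0·m_1 = 6(Δ_0 - S'(0)) = 15 and h_1·m_1 + 2h_1·m_2 = 6(S'(4) - Δ_1) = -9.
Forward elimination and back-substitution give m_0 = 7, m_1 = -13/2, m_2 = 1.

1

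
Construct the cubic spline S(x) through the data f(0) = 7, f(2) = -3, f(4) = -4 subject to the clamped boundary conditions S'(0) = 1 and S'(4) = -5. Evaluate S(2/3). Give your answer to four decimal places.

5.1667

Put σ_i = S'' at the i-th knot. Here h = (2, 2) and Δ = (-5, -1/2), so the interior equations h_(i-1)·σ_(i-1) + 2(h_(i-1)+h_i)·σ_i + h_i·σ_(i+1) = 6(Δ_i − Δ_(i-1)) read
  2·σ_0 + 8·σ_1 + 2·σ_2 = 6(Δ_1 - Δ_0) = 27
Clamped end conditions give two more equations: 2h_0·σ_0 + h_0·σ_1 = 6(Δ_0 - S'(0)) = -36 and h_1·σ_1 + 2h_1·σ_2 = 6(S'(4) - Δ_1) = -27.
Hence σ_0 = -111/8, σ_1 = 39/4, σ_2 = -93/8.
On [0, 2], S(x) = 7 + 1·x - 111/16·x² + 63/32·x³.
With x = 2/3: S(2/3) = 31/6.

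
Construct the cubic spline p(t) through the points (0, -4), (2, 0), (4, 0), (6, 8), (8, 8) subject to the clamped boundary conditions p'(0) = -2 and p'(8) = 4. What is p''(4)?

With M_i denoting the second derivative at x_i, h_i = 2, 2, 2, 2, and Δ_i = (y_(i+1) − y_i)/h_i = 2, 0, 4, 0:
  2·M_0 + 8·M_1 + 2·M_2 = 6(Δ_1 - Δ_0) = -12
  2·M_1 + 8·M_2 + 2·M_3 = 6(Δ_2 - Δ_1) = 24
  2·M_2 + 8·M_3 + 2·M_4 = 6(Δ_3 - Δ_2) = -24
Clamped end conditions give two more equations: 2h_0·M_0 + h_0·M_1 = 6(Δ_0 - p'(0)) = 24 and h_3·M_3 + 2h_3·M_4 = 6(p'(8) - Δ_3) = 24.
Hence M_0 = 60/7, M_1 = -36/7, M_2 = 6, M_3 = -48/7, M_4 = 66/7.

6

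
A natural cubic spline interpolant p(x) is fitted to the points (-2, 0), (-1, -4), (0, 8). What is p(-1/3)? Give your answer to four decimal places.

With M_i denoting the second derivative at x_i, h_i = 1, 1, and Δ_i = (y_(i+1) − y_i)/h_i = -4, 12:
  1·M_0 + 4·M_1 + 1·M_2 = 6(Δ_1 - Δ_0) = 96
Natural end conditions: M_0 = M_2 = 0.
Hence M_0 = 0, M_1 = 24, M_2 = 0.
On [-1, 0], p(x) = -4 + 4·(x + 1) + 12·(x + 1)² - 4·(x + 1)³.
With (x + 1) = 2/3: p(-1/3) = 76/27.

2.8148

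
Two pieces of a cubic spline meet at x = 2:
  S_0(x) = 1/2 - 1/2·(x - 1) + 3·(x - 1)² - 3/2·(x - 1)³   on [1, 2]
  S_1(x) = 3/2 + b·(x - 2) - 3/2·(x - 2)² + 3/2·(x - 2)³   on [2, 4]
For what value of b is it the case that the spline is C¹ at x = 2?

S_0'(x) = -1/2 + 6·(x - 1) - 9/2·(x - 1)², so S_0'(2) = 1. On the right, S_1'(2) = b, so b = 1.

1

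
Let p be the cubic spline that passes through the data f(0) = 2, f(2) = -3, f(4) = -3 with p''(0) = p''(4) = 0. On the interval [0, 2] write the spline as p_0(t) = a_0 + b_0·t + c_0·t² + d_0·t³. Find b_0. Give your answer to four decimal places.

With M_i denoting the second derivative at x_i, h_i = 2, 2, and Δ_i = (y_(i+1) − y_i)/h_i = -5/2, 0:
  2·M_0 + 8·M_1 + 2·M_2 = 6(Δ_1 - Δ_0) = 15
Natural end conditions: M_0 = M_2 = 0.
Hence M_0 = 0, M_1 = 15/8, M_2 = 0.
On [0, 2], with p_0(t) = a_0 + b_0·t + c_0·t² + d_0·t³: c_0 = M_0/2 = 0, d_0 = (M_1 - M_0)/(6h_0) = 5/32, b_0 = Δ_0 - h_0(2M_0 + M_1)/6 = -25/8.

-3.1250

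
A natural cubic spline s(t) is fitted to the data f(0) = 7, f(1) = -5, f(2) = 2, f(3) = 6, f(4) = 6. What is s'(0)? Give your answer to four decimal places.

-17.2321

Put M_i = s'' at the i-th knot. Here h = (1, 1, 1, 1) and Δ = (-12, 7, 4, 0), so the interior equations h_(i-1)·M_(i-1) + 2(h_(i-1)+h_i)·M_i + h_i·M_(i+1) = 6(Δ_i − Δ_(i-1)) read
  1·M_0 + 4·M_1 + 1·M_2 = 6(Δ_1 - Δ_0) = 114
  1·M_1 + 4·M_2 + 1·M_3 = 6(Δ_2 - Δ_1) = -18
  1·M_2 + 4·M_3 + 1·M_4 = 6(Δ_3 - Δ_2) = -24
Natural end conditions: M_0 = M_4 = 0.
Hence M_0 = 0, M_1 = 879/28, M_2 = -81/7, M_3 = -87/28, M_4 = 0.
On [0, 1], s'(t) = b_0 + 2c_0·t + 3d_0·t² with b_0 = Δ_0 - h_0(2M_0 + M_1)/6 = -965/56, c_0 = M_0/2 = 0, d_0 = (M_1 - M_0)/(6h_0) = 293/56. So s'(0) = -965/56.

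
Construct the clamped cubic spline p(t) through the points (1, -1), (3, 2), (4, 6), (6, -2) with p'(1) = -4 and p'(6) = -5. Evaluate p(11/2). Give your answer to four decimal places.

Put M_i = p'' at the i-th knot. Here h = (2, 1, 2) and Δ = (3/2, 4, -4), so the interior equations h_(i-1)·M_(i-1) + 2(h_(i-1)+h_i)·M_i + h_i·M_(i+1) = 6(Δ_i − Δ_(i-1)) read
  2·M_0 + 6·M_1 + 1·M_2 = 6(Δ_1 - Δ_0) = 15
  1·M_1 + 6·M_2 + 2·M_3 = 6(Δ_2 - Δ_1) = -48
Clamped end conditions give two more equations: 2h_0·M_0 + h_0·M_1 = 6(Δ_0 - p'(1)) = 33 and h_2·M_2 + 2h_2·M_3 = 6(p'(6) - Δ_2) = -6.
Forward elimination and back-substitution give M_0 = 239/32, M_1 = 25/16, M_2 = -149/16, M_3 = 101/32.
On [4, 6], p(t) = 6 + 37/32·(t - 4) - 149/32·(t - 4)² + 133/128·(t - 4)³.
With (t - 4) = 3/2: p(11/2) = 783/1024.

0.7646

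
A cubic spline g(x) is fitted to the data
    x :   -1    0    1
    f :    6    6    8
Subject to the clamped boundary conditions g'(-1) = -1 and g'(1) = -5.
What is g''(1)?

-26

Put m_i = g'' at the i-th knot. Here h = (1, 1) and Δ = (0, 2), so the interior equations h_(i-1)·m_(i-1) + 2(h_(i-1)+h_i)·m_i + h_i·m_(i+1) = 6(Δ_i − Δ_(i-1)) read
  1·m_0 + 4·m_1 + 1·m_2 = 6(Δ_1 - Δ_0) = 12
Clamped end conditions give two more equations: 2h_0·m_0 + h_0·m_1 = 6(Δ_0 - g'(-1)) = 6 and h_1·m_1 + 2h_1·m_2 = 6(g'(1) - Δ_1) = -42.
Hence m_0 = -2, m_1 = 10, m_2 = -26.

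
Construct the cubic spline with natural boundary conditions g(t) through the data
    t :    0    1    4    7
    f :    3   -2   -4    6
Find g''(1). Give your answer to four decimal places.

With M_i denoting the second derivative at x_i, h_i = 1, 3, 3, and Δ_i = (y_(i+1) − y_i)/h_i = -5, -2/3, 10/3:
  1·M_0 + 8·M_1 + 3·M_2 = 6(Δ_1 - Δ_0) = 26
  3·M_1 + 12·M_2 + 3·M_3 = 6(Δ_2 - Δ_1) = 24
Natural end conditions: M_0 = M_3 = 0.
Solving: M_0 = 0, M_1 = 80/29, M_2 = 38/29, M_3 = 0.

2.7586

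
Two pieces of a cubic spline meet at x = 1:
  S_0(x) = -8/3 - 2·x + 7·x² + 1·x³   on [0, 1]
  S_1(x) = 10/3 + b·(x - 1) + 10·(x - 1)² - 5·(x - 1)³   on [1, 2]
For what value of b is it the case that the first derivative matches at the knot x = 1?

15

S_0'(x) = -2 + 14·x + 3·x², so S_0'(1) = 15. On the right, S_1'(1) = b, so b = 15.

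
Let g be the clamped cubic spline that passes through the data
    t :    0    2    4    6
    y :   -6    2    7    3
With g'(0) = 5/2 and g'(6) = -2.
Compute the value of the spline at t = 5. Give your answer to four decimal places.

Write σ_i for g''(x_i). With h_i = 2, 2, 2 and divided differences Δ_i = 4, 5/2, -2, the continuity of g' gives the tridiagonal system
  2·σ_0 + 8·σ_1 + 2·σ_2 = 6(Δ_1 - Δ_0) = -9
  2·σ_1 + 8·σ_2 + 2·σ_3 = 6(Δ_2 - Δ_1) = -27
Clamped end conditions give two more equations: 2h_0·σ_0 + h_0·σ_1 = 6(Δ_0 - g'(0)) = 9 and h_2·σ_2 + 2h_2·σ_3 = 6(g'(6) - Δ_2) = 0.
Hence σ_0 = 27/10, σ_1 = -9/10, σ_2 = -18/5, σ_3 = 9/5.
On [4, 6], g(t) = 7 - 1/5·(t - 4) - 9/5·(t - 4)² + 9/20·(t - 4)³.
With (t - 4) = 1: g(5) = 109/20.

5.4500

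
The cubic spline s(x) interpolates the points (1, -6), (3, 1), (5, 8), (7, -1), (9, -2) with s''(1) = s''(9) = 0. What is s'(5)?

-1

With σ_i denoting the second derivative at x_i, h_i = 2, 2, 2, 2, and Δ_i = (y_(i+1) − y_i)/h_i = 7/2, 7/2, -9/2, -1/2:
  2·σ_0 + 8·σ_1 + 2·σ_2 = 6(Δ_1 - Δ_0) = 0
  2·σ_1 + 8·σ_2 + 2·σ_3 = 6(Δ_2 - Δ_1) = -48
  2·σ_2 + 8·σ_3 + 2·σ_4 = 6(Δ_3 - Δ_2) = 24
Natural end conditions: σ_0 = σ_4 = 0.
Solving: σ_0 = 0, σ_1 = 27/14, σ_2 = -54/7, σ_3 = 69/14, σ_4 = 0.
On [5, 7], s'(x) = b_2 + 2c_2·(x - 5) + 3d_2·(x - 5)² with b_2 = Δ_2 - h_2(2σ_2 + σ_3)/6 = -1, c_2 = σ_2/2 = -27/7, d_2 = (σ_3 - σ_2)/(6h_2) = 59/56. So s'(5) = -1.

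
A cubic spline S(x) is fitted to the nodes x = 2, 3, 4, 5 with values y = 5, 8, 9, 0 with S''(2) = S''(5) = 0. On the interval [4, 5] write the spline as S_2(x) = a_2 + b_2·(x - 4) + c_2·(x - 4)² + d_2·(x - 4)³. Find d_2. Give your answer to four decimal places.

2.5333

With M_i denoting the second derivative at x_i, h_i = 1, 1, 1, and Δ_i = (y_(i+1) − y_i)/h_i = 3, 1, -9:
  1·M_0 + 4·M_1 + 1·M_2 = 6(Δ_1 - Δ_0) = -12
  1·M_1 + 4·M_2 + 1·M_3 = 6(Δ_2 - Δ_1) = -60
Natural end conditions: M_0 = M_3 = 0.
Solving: M_0 = 0, M_1 = 4/5, M_2 = -76/5, M_3 = 0.
On [4, 5], with S_2(x) = a_2 + b_2·(x - 4) + c_2·(x - 4)² + d_2·(x - 4)³: c_2 = M_2/2 = -38/5, d_2 = (M_3 - M_2)/(6h_2) = 38/15, b_2 = Δ_2 - h_2(2M_2 + M_3)/6 = -59/15.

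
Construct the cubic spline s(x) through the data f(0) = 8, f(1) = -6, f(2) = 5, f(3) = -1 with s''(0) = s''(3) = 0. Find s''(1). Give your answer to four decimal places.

Put M_i = s'' at the i-th knot. Here h = (1, 1, 1) and Δ = (-14, 11, -6), so the interior equations h_(i-1)·M_(i-1) + 2(h_(i-1)+h_i)·M_i + h_i·M_(i+1) = 6(Δ_i − Δ_(i-1)) read
  1·M_0 + 4·M_1 + 1·M_2 = 6(Δ_1 - Δ_0) = 150
  1·M_1 + 4·M_2 + 1·M_3 = 6(Δ_2 - Δ_1) = -102
Natural end conditions: M_0 = M_3 = 0.
Forward elimination and back-substitution give M_0 = 0, M_1 = 234/5, M_2 = -186/5, M_3 = 0.

46.8000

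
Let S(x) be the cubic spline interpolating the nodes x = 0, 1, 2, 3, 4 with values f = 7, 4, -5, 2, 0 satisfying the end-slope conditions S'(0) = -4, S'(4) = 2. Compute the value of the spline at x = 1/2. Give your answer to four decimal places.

Write M_i for S''(x_i). With h_i = 1, 1, 1, 1 and divided differences Δ_i = -3, -9, 7, -2, the continuity of S' gives the tridiagonal system
  1·M_0 + 4·M_1 + 1·M_2 = 6(Δ_1 - Δ_0) = -36
  1·M_1 + 4·M_2 + 1·M_3 = 6(Δ_2 - Δ_1) = 96
  1·M_2 + 4·M_3 + 1·M_4 = 6(Δ_3 - Δ_2) = -54
Clamped end conditions give two more equations: 2h_0·M_0 + h_0·M_1 = 6(Δ_0 - S'(0)) = 6 and h_3·M_3 + 2h_3·M_4 = 6(S'(4) - Δ_3) = 24.
Hence M_0 = 387/28, M_1 = -303/14, M_2 = 147/4, M_3 = -411/14, M_4 = 747/28.
On [0, 1], S(x) = 7 - 4·x + 387/56·x² - 331/56·x³.
With x = 1/2: S(1/2) = 2683/448.

5.9888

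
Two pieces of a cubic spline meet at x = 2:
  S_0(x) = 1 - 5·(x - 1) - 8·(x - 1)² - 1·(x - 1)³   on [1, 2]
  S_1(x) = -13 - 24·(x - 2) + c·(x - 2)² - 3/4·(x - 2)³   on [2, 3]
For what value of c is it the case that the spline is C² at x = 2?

-11

S_0''(x) = -16 - 6·(x - 1), so S_0''(2) = -22. On the right, S_1''(2) = 2c, so c = -11.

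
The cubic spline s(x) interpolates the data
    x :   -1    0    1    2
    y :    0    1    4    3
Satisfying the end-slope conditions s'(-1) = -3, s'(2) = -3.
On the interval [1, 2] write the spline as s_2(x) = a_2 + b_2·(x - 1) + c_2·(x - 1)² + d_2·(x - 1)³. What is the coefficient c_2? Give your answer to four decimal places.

Put M_i = s'' at the i-th knot. Here h = (1, 1, 1) and Δ = (1, 3, -1), so the interior equations h_(i-1)·M_(i-1) + 2(h_(i-1)+h_i)·M_i + h_i·M_(i+1) = 6(Δ_i − Δ_(i-1)) read
  1·M_0 + 4·M_1 + 1·M_2 = 6(Δ_1 - Δ_0) = 12
  1·M_1 + 4·M_2 + 1·M_3 = 6(Δ_2 - Δ_1) = -24
Clamped end conditions give two more equations: 2h_0·M_0 + h_0·M_1 = 6(Δ_0 - s'(-1)) = 24 and h_2·M_2 + 2h_2·M_3 = 6(s'(2) - Δ_2) = -12.
Hence M_0 = 56/5, M_1 = 8/5, M_2 = -28/5, M_3 = -16/5.
On [1, 2], with s_2(x) = a_2 + b_2·(x - 1) + c_2·(x - 1)² + d_2·(x - 1)³: c_2 = M_2/2 = -14/5, d_2 = (M_3 - M_2)/(6h_2) = 2/5, b_2 = Δ_2 - h_2(2M_2 + M_3)/6 = 7/5.

-2.8000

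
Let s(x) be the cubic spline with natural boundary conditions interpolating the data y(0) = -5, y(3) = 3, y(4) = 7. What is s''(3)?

Let σ_i = s''(x_i). Step sizes h_i = 3, 1; slopes of the chords Δ_i = (y_(i+1) - y_i)/h_i = 8/3, 4.
  3·σ_0 + 8·σ_1 + 1·σ_2 = 6(Δ_1 - Δ_0) = 8
Natural end conditions: σ_0 = σ_2 = 0.
Hence σ_0 = 0, σ_1 = 1, σ_2 = 0.

1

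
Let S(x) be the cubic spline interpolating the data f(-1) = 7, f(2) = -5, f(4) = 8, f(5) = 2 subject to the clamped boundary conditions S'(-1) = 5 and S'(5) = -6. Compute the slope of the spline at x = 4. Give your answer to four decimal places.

-1.2193

With σ_i denoting the second derivative at x_i, h_i = 3, 2, 1, and Δ_i = (y_(i+1) − y_i)/h_i = -4, 13/2, -6:
  3·σ_0 + 10·σ_1 + 2·σ_2 = 6(Δ_1 - Δ_0) = 63
  2·σ_1 + 6·σ_2 + 1·σ_3 = 6(Δ_2 - Δ_1) = -75
Clamped end conditions give two more equations: 2h_0·σ_0 + h_0·σ_1 = 6(Δ_0 - S'(-1)) = -54 and h_2·σ_2 + 2h_2·σ_3 = 6(S'(5) - Δ_2) = 0.
Solving the tridiagonal system: σ_0 = -943/57, σ_1 = 860/57, σ_2 = -1090/57, σ_3 = 545/57.
On [4, 5], S'(x) = b_2 + 2c_2·(x - 4) + 3d_2·(x - 4)² with b_2 = Δ_2 - h_2(2σ_2 + σ_3)/6 = -139/114, c_2 = σ_2/2 = -545/57, d_2 = (σ_3 - σ_2)/(6h_2) = 545/114. So S'(4) = -139/114.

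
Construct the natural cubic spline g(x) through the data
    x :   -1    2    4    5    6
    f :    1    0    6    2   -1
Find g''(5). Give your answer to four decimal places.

3.7196

Write σ_i for g''(x_i). With h_i = 3, 2, 1, 1 and divided differences Δ_i = -1/3, 3, -4, -3, the continuity of g' gives the tridiagonal system
  3·σ_0 + 10·σ_1 + 2·σ_2 = 6(Δ_1 - Δ_0) = 20
  2·σ_1 + 6·σ_2 + 1·σ_3 = 6(Δ_2 - Δ_1) = -42
  1·σ_2 + 4·σ_3 + 1·σ_4 = 6(Δ_3 - Δ_2) = 6
Natural end conditions: σ_0 = σ_4 = 0.
Solving the tridiagonal system: σ_0 = 0, σ_1 = 404/107, σ_2 = -950/107, σ_3 = 398/107, σ_4 = 0.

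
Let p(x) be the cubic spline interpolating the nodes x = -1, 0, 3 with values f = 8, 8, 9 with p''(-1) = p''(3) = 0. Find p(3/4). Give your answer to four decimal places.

Let σ_i = p''(x_i). Step sizes h_i = 1, 3; slopes of the chords Δ_i = (y_(i+1) - y_i)/h_i = 0, 1/3.
  1·σ_0 + 8·σ_1 + 3·σ_2 = 6(Δ_1 - Δ_0) = 2
Natural end conditions: σ_0 = σ_2 = 0.
Forward elimination and back-substitution give σ_0 = 0, σ_1 = 1/4, σ_2 = 0.
On [0, 3], p(x) = 8 + 1/12·x + 1/8·x² - 1/72·x³.
With x = 3/4: p(3/4) = 4161/512.

8.1270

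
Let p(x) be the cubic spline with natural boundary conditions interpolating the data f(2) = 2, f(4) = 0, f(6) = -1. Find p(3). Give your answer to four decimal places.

Let m_i = p''(x_i). Step sizes h_i = 2, 2; slopes of the chords Δ_i = (y_(i+1) - y_i)/h_i = -1, -1/2.
  2·m_0 + 8·m_1 + 2·m_2 = 6(Δ_1 - Δ_0) = 3
Natural end conditions: m_0 = m_2 = 0.
Solving: m_0 = 0, m_1 = 3/8, m_2 = 0.
On [2, 4], p(x) = 2 - 9/8·(x - 2) + 0·(x - 2)² + 1/32·(x - 2)³.
With (x - 2) = 1: p(3) = 29/32.

0.9063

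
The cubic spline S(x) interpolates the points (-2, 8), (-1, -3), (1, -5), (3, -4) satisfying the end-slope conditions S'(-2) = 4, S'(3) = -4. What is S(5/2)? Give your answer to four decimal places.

-2.6563

With m_i denoting the second derivative at x_i, h_i = 1, 2, 2, and Δ_i = (y_(i+1) − y_i)/h_i = -11, -1, 1/2:
  1·m_0 + 6·m_1 + 2·m_2 = 6(Δ_1 - Δ_0) = 60
  2·m_1 + 8·m_2 + 2·m_3 = 6(Δ_2 - Δ_1) = 9
Clamped end conditions give two more equations: 2h_0·m_0 + h_0·m_1 = 6(Δ_0 - S'(-2)) = -90 and h_2·m_2 + 2h_2·m_3 = 6(S'(3) - Δ_2) = -27.
Hence m_0 = -55, m_1 = 20, m_2 = -5/2, m_3 = -11/2.
On [1, 3], S(x) = -5 + 4·(x - 1) - 5/4·(x - 1)² - 1/4·(x - 1)³.
With (x - 1) = 3/2: S(5/2) = -85/32.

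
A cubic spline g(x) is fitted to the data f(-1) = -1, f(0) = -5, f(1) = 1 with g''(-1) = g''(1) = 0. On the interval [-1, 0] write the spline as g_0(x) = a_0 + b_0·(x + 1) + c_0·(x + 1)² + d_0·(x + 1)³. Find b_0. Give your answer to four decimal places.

Let M_i = g''(x_i). Step sizes h_i = 1, 1; slopes of the chords Δ_i = (y_(i+1) - y_i)/h_i = -4, 6.
  1·M_0 + 4·M_1 + 1·M_2 = 6(Δ_1 - Δ_0) = 60
Natural end conditions: M_0 = M_2 = 0.
Forward elimination and back-substitution give M_0 = 0, M_1 = 15, M_2 = 0.
On [-1, 0], with g_0(x) = a_0 + b_0·(x + 1) + c_0·(x + 1)² + d_0·(x + 1)³: c_0 = M_0/2 = 0, d_0 = (M_1 - M_0)/(6h_0) = 5/2, b_0 = Δ_0 - h_0(2M_0 + M_1)/6 = -13/2.

-6.5000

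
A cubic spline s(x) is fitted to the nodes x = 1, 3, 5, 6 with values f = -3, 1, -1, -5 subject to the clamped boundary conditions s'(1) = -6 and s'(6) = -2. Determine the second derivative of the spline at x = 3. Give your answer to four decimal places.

Write m_i for s''(x_i). With h_i = 2, 2, 1 and divided differences Δ_i = 2, -1, -4, the continuity of s' gives the tridiagonal system
  2·m_0 + 8·m_1 + 2·m_2 = 6(Δ_1 - Δ_0) = -18
  2·m_1 + 6·m_2 + 1·m_3 = 6(Δ_2 - Δ_1) = -18
Clamped end conditions give two more equations: 2h_0·m_0 + h_0·m_1 = 6(Δ_0 - s'(1)) = 48 and h_2·m_2 + 2h_2·m_3 = 6(s'(6) - Δ_2) = 12.
Forward elimination and back-substitution give m_0 = 337/23, m_1 = -122/23, m_2 = -56/23, m_3 = 166/23.

-5.3043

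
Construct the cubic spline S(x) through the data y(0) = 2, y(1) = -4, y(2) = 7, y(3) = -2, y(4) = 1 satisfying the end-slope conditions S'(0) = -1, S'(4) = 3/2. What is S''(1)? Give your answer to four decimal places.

48.0357

Let σ_i = S''(x_i). Step sizes h_i = 1, 1, 1, 1; slopes of the chords Δ_i = (y_(i+1) - y_i)/h_i = -6, 11, -9, 3.
  1·σ_0 + 4·σ_1 + 1·σ_2 = 6(Δ_1 - Δ_0) = 102
  1·σ_1 + 4·σ_2 + 1·σ_3 = 6(Δ_2 - Δ_1) = -120
  1·σ_2 + 4·σ_3 + 1·σ_4 = 6(Δ_3 - Δ_2) = 72
Clamped end conditions give two more equations: 2h_0·σ_0 + h_0·σ_1 = 6(Δ_0 - S'(0)) = -30 and h_3·σ_3 + 2h_3·σ_4 = 6(S'(4) - Δ_3) = -9.
Forward elimination and back-substitution give σ_0 = -2185/56, σ_1 = 1345/28, σ_2 = -409/8, σ_3 = 1021/28, σ_4 = -1273/56.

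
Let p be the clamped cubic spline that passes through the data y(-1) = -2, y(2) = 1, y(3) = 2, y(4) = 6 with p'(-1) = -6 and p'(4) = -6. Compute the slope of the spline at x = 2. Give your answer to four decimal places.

With M_i denoting the second derivative at x_i, h_i = 3, 1, 1, and Δ_i = (y_(i+1) − y_i)/h_i = 1, 1, 4:
  3·M_0 + 8·M_1 + 1·M_2 = 6(Δ_1 - Δ_0) = 0
  1·M_1 + 4·M_2 + 1·M_3 = 6(Δ_2 - Δ_1) = 18
Clamped end conditions give two more equations: 2h_0·M_0 + h_0·M_1 = 6(Δ_0 - p'(-1)) = 42 and h_2·M_2 + 2h_2·M_3 = 6(p'(4) - Δ_2) = -60.
Solving the tridiagonal system: M_0 = 284/29, M_1 = -162/29, M_2 = 444/29, M_3 = -1092/29.
On [2, 3], p'(x) = b_1 + 2c_1·(x - 2) + 3d_1·(x - 2)² with b_1 = Δ_1 - h_1(2M_1 + M_2)/6 = 9/29, c_1 = M_1/2 = -81/29, d_1 = (M_2 - M_1)/(6h_1) = 101/29. So p'(2) = 9/29.

0.3103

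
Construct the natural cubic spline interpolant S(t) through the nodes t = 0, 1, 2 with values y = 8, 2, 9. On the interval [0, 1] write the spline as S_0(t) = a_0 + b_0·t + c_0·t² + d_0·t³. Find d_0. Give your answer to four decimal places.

3.2500

Write m_i for S''(x_i). With h_i = 1, 1 and divided differences Δ_i = -6, 7, the continuity of S' gives the tridiagonal system
  1·m_0 + 4·m_1 + 1·m_2 = 6(Δ_1 - Δ_0) = 78
Natural end conditions: m_0 = m_2 = 0.
Solving: m_0 = 0, m_1 = 39/2, m_2 = 0.
On [0, 1], with S_0(t) = a_0 + b_0·t + c_0·t² + d_0·t³: c_0 = m_0/2 = 0, d_0 = (m_1 - m_0)/(6h_0) = 13/4, b_0 = Δ_0 - h_0(2m_0 + m_1)/6 = -37/4.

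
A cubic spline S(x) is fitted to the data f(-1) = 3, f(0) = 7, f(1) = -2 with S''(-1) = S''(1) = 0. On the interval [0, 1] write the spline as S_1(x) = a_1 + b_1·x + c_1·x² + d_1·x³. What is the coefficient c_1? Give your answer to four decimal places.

-9.7500

Let m_i = S''(x_i). Step sizes h_i = 1, 1; slopes of the chords Δ_i = (y_(i+1) - y_i)/h_i = 4, -9.
  1·m_0 + 4·m_1 + 1·m_2 = 6(Δ_1 - Δ_0) = -78
Natural end conditions: m_0 = m_2 = 0.
Solving the tridiagonal system: m_0 = 0, m_1 = -39/2, m_2 = 0.
On [0, 1], with S_1(x) = a_1 + b_1·x + c_1·x² + d_1·x³: c_1 = m_1/2 = -39/4, d_1 = (m_2 - m_1)/(6h_1) = 13/4, b_1 = Δ_1 - h_1(2m_1 + m_2)/6 = -5/2.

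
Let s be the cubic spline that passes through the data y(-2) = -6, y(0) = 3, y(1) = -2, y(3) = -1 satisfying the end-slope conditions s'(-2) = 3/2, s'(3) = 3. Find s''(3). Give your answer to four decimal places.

-0.2813

Let σ_i = s''(x_i). Step sizes h_i = 2, 1, 2; slopes of the chords Δ_i = (y_(i+1) - y_i)/h_i = 9/2, -5, 1/2.
  2·σ_0 + 6·σ_1 + 1·σ_2 = 6(Δ_1 - Δ_0) = -57
  1·σ_1 + 6·σ_2 + 2·σ_3 = 6(Δ_2 - Δ_1) = 33
Clamped end conditions give two more equations: 2h_0·σ_0 + h_0·σ_1 = 6(Δ_0 - s'(-2)) = 18 and h_2·σ_2 + 2h_2·σ_3 = 6(s'(3) - Δ_2) = 15.
Forward elimination and back-substitution give σ_0 = 381/32, σ_1 = -237/16, σ_2 = 129/16, σ_3 = -9/32.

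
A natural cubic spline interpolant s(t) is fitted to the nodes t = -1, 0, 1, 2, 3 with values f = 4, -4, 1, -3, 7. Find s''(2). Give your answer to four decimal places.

27.7500

With M_i denoting the second derivative at x_i, h_i = 1, 1, 1, 1, and Δ_i = (y_(i+1) − y_i)/h_i = -8, 5, -4, 10:
  1·M_0 + 4·M_1 + 1·M_2 = 6(Δ_1 - Δ_0) = 78
  1·M_1 + 4·M_2 + 1·M_3 = 6(Δ_2 - Δ_1) = -54
  1·M_2 + 4·M_3 + 1·M_4 = 6(Δ_3 - Δ_2) = 84
Natural end conditions: M_0 = M_4 = 0.
Solving: M_0 = 0, M_1 = 105/4, M_2 = -27, M_3 = 111/4, M_4 = 0.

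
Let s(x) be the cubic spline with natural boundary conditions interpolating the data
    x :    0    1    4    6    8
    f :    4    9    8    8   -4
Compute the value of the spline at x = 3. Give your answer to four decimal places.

With M_i denoting the second derivative at x_i, h_i = 1, 3, 2, 2, and Δ_i = (y_(i+1) − y_i)/h_i = 5, -1/3, 0, -6:
  1·M_0 + 8·M_1 + 3·M_2 = 6(Δ_1 - Δ_0) = -32
  3·M_1 + 10·M_2 + 2·M_3 = 6(Δ_2 - Δ_1) = 2
  2·M_2 + 8·M_3 + 2·M_4 = 6(Δ_3 - Δ_2) = -36
Natural end conditions: M_0 = M_4 = 0.
Forward elimination and back-substitution give M_0 = 0, M_1 = -337/67, M_2 = 184/67, M_3 = -695/134, M_4 = 0.
On [1, 4], s(x) = 9 + 668/201·(x - 1) - 337/134·(x - 1)² + 521/1206·(x - 1)³.
With (x - 1) = 2: s(3) = 5453/603.

9.0431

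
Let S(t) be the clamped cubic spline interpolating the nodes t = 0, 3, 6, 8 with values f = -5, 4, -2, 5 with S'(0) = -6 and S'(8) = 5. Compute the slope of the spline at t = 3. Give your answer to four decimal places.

2.2500

With M_i denoting the second derivative at x_i, h_i = 3, 3, 2, and Δ_i = (y_(i+1) − y_i)/h_i = 3, -2, 7/2:
  3·M_0 + 12·M_1 + 3·M_2 = 6(Δ_1 - Δ_0) = -30
  3·M_1 + 10·M_2 + 2·M_3 = 6(Δ_2 - Δ_1) = 33
Clamped end conditions give two more equations: 2h_0·M_0 + h_0·M_1 = 6(Δ_0 - S'(0)) = 54 and h_2·M_2 + 2h_2·M_3 = 6(S'(8) - Δ_2) = 9.
Solving the tridiagonal system: M_0 = 25/2, M_1 = -7, M_2 = 11/2, M_3 = -1/2.
On [3, 6], S'(t) = b_1 + 2c_1·(t - 3) + 3d_1·(t - 3)² with b_1 = Δ_1 - h_1(2M_1 + M_2)/6 = 9/4, c_1 = M_1/2 = -7/2, d_1 = (M_2 - M_1)/(6h_1) = 25/36. So S'(3) = 9/4.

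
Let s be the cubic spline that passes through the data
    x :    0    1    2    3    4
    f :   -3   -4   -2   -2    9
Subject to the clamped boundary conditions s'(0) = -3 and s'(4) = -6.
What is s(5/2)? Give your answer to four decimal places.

Write M_i for s''(x_i). With h_i = 1, 1, 1, 1 and divided differences Δ_i = -1, 2, 0, 11, the continuity of s' gives the tridiagonal system
  1·M_0 + 4·M_1 + 1·M_2 = 6(Δ_1 - Δ_0) = 18
  1·M_1 + 4·M_2 + 1·M_3 = 6(Δ_2 - Δ_1) = -12
  1·M_2 + 4·M_3 + 1·M_4 = 6(Δ_3 - Δ_2) = 66
Clamped end conditions give two more equations: 2h_0·M_0 + h_0·M_1 = 6(Δ_0 - s'(0)) = 12 and h_3·M_3 + 2h_3·M_4 = 6(s'(4) - Δ_3) = -102.
Forward elimination and back-substitution give M_0 = 9/4, M_1 = 15/2, M_2 = -57/4, M_3 = 75/2, M_4 = -279/4.
On [2, 3], s(x) = -2 - 3/2·(x - 2) - 57/8·(x - 2)² + 69/8·(x - 2)³.
With (x - 2) = 1/2: s(5/2) = -221/64.

-3.4531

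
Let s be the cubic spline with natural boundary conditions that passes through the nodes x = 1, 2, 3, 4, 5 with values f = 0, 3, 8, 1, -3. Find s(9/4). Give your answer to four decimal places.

4.6627

Let σ_i = s''(x_i). Step sizes h_i = 1, 1, 1, 1; slopes of the chords Δ_i = (y_(i+1) - y_i)/h_i = 3, 5, -7, -4.
  1·σ_0 + 4·σ_1 + 1·σ_2 = 6(Δ_1 - Δ_0) = 12
  1·σ_1 + 4·σ_2 + 1·σ_3 = 6(Δ_2 - Δ_1) = -72
  1·σ_2 + 4·σ_3 + 1·σ_4 = 6(Δ_3 - Δ_2) = 18
Natural end conditions: σ_0 = σ_4 = 0.
Forward elimination and back-substitution give σ_0 = 0, σ_1 = 243/28, σ_2 = -159/7, σ_3 = 285/28, σ_4 = 0.
On [2, 3], s(x) = 3 + 165/28·(x - 2) + 243/56·(x - 2)² - 293/56·(x - 2)³.
With (x - 2) = 1/4: s(9/4) = 16711/3584.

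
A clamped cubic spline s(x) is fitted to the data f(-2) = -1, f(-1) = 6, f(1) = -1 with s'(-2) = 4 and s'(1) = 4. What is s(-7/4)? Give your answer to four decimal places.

0.5039

Let M_i = s''(x_i). Step sizes h_i = 1, 2; slopes of the chords Δ_i = (y_(i+1) - y_i)/h_i = 7, -7/2.
  1·M_0 + 6·M_1 + 2·M_2 = 6(Δ_1 - Δ_0) = -63
Clamped end conditions give two more equations: 2h_0·M_0 + h_0·M_1 = 6(Δ_0 - s'(-2)) = 18 and h_1·M_1 + 2h_1·M_2 = 6(s'(1) - Δ_1) = 45.
Solving the tridiagonal system: M_0 = 39/2, M_1 = -21, M_2 = 87/4.
On [-2, -1], s(x) = -1 + 4·(x + 2) + 39/4·(x + 2)² - 27/4·(x + 2)³.
With (x + 2) = 1/4: s(-7/4) = 129/256.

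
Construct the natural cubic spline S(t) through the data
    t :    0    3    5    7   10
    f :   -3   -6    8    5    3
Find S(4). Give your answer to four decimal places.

Put σ_i = S'' at the i-th knot. Here h = (3, 2, 2, 3) and Δ = (-1, 7, -3/2, -2/3), so the interior equations h_(i-1)·σ_(i-1) + 2(h_(i-1)+h_i)·σ_i + h_i·σ_(i+1) = 6(Δ_i − Δ_(i-1)) read
  3·σ_0 + 10·σ_1 + 2·σ_2 = 6(Δ_1 - Δ_0) = 48
  2·σ_1 + 8·σ_2 + 2·σ_3 = 6(Δ_2 - Δ_1) = -51
  2·σ_2 + 10·σ_3 + 3·σ_4 = 6(Δ_3 - Δ_2) = 5
Natural end conditions: σ_0 = σ_4 = 0.
Forward elimination and back-substitution give σ_0 = 0, σ_1 = 293/45, σ_2 = -77/9, σ_3 = 199/90, σ_4 = 0.
On [3, 5], S(t) = -6 + 248/45·(t - 3) + 293/90·(t - 3)² - 113/90·(t - 3)³.
With (t - 3) = 1: S(4) = 68/45.

1.5111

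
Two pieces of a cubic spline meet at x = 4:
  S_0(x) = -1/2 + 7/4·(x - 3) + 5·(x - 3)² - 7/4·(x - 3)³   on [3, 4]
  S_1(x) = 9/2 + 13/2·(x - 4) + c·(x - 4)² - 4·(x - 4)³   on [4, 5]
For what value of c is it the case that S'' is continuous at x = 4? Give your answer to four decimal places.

S_0''(x) = 10 - 21/2·(x - 3), so S_0''(4) = -1/2. On the right, S_1''(4) = 2c, so c = -1/4.

-0.2500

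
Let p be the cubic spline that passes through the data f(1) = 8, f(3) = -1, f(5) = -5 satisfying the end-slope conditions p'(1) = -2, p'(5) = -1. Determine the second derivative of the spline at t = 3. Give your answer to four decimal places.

Put M_i = p'' at the i-th knot. Here h = (2, 2) and Δ = (-9/2, -2), so the interior equations h_(i-1)·M_(i-1) + 2(h_(i-1)+h_i)·M_i + h_i·M_(i+1) = 6(Δ_i − Δ_(i-1)) read
  2·M_0 + 8·M_1 + 2·M_2 = 6(Δ_1 - Δ_0) = 15
Clamped end conditions give two more equations: 2h_0·M_0 + h_0·M_1 = 6(Δ_0 - p'(1)) = -15 and h_1·M_1 + 2h_1·M_2 = 6(p'(5) - Δ_1) = 6.
Solving the tridiagonal system: M_0 = -43/8, M_1 = 13/4, M_2 = -1/8.

3.2500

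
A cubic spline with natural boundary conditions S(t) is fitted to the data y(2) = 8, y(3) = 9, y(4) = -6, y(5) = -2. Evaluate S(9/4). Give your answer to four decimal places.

9.5469

Put M_i = S'' at the i-th knot. Here h = (1, 1, 1) and Δ = (1, -15, 4), so the interior equations h_(i-1)·M_(i-1) + 2(h_(i-1)+h_i)·M_i + h_i·M_(i+1) = 6(Δ_i − Δ_(i-1)) read
  1·M_0 + 4·M_1 + 1·M_2 = 6(Δ_1 - Δ_0) = -96
  1·M_1 + 4·M_2 + 1·M_3 = 6(Δ_2 - Δ_1) = 114
Natural end conditions: M_0 = M_3 = 0.
Forward elimination and back-substitution give M_0 = 0, M_1 = -166/5, M_2 = 184/5, M_3 = 0.
On [2, 3], S(t) = 8 + 98/15·(t - 2) + 0·(t - 2)² - 83/15·(t - 2)³.
With (t - 2) = 1/4: S(9/4) = 611/64.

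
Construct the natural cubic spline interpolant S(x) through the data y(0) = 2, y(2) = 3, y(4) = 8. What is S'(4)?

Write M_i for S''(x_i). With h_i = 2, 2 and divided differences Δ_i = 1/2, 5/2, the continuity of S' gives the tridiagonal system
  2·M_0 + 8·M_1 + 2·M_2 = 6(Δ_1 - Δ_0) = 12
Natural end conditions: M_0 = M_2 = 0.
Hence M_0 = 0, M_1 = 3/2, M_2 = 0.
On [2, 4], S'(x) = b_1 + 2c_1·(x - 2) + 3d_1·(x - 2)² with b_1 = Δ_1 - h_1(2M_1 + M_2)/6 = 3/2, c_1 = M_1/2 = 3/4, d_1 = (M_2 - M_1)/(6h_1) = -1/8. So S'(4) = 3.

3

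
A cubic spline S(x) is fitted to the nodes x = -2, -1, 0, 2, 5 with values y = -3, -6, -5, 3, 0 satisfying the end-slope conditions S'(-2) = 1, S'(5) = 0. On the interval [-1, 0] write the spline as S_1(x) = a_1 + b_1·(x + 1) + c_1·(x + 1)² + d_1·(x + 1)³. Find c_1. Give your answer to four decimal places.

4.7212

With m_i denoting the second derivative at x_i, h_i = 1, 1, 2, 3, and Δ_i = (y_(i+1) − y_i)/h_i = -3, 1, 4, -1:
  1·m_0 + 4·m_1 + 1·m_2 = 6(Δ_1 - Δ_0) = 24
  1·m_1 + 6·m_2 + 2·m_3 = 6(Δ_2 - Δ_1) = 18
  2·m_2 + 10·m_3 + 3·m_4 = 6(Δ_3 - Δ_2) = -30
Clamped end conditions give two more equations: 2h_0·m_0 + h_0·m_1 = 6(Δ_0 - S'(-2)) = -24 and h_3·m_3 + 2h_3·m_4 = 6(S'(5) - Δ_3) = 6.
Hence m_0 = -1739/104, m_1 = 491/52, m_2 = 307/104, m_3 = -119/26, m_4 = 171/52.
On [-1, 0], with S_1(x) = a_1 + b_1·(x + 1) + c_1·(x + 1)² + d_1·(x + 1)³: c_1 = m_1/2 = 491/104, d_1 = (m_2 - m_1)/(6h_1) = -225/208, b_1 = Δ_1 - h_1(2m_1 + m_2)/6 = -549/208.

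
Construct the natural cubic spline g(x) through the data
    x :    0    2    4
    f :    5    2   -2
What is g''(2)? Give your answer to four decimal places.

Put M_i = g'' at the i-th knot. Here h = (2, 2) and Δ = (-3/2, -2), so the interior equations h_(i-1)·M_(i-1) + 2(h_(i-1)+h_i)·M_i + h_i·M_(i+1) = 6(Δ_i − Δ_(i-1)) read
  2·M_0 + 8·M_1 + 2·M_2 = 6(Δ_1 - Δ_0) = -3
Natural end conditions: M_0 = M_2 = 0.
Hence M_0 = 0, M_1 = -3/8, M_2 = 0.

-0.3750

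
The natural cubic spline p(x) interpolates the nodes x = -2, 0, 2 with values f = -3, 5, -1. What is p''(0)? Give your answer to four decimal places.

Write σ_i for p''(x_i). With h_i = 2, 2 and divided differences Δ_i = 4, -3, the continuity of p' gives the tridiagonal system
  2·σ_0 + 8·σ_1 + 2·σ_2 = 6(Δ_1 - Δ_0) = -42
Natural end conditions: σ_0 = σ_2 = 0.
Solving: σ_0 = 0, σ_1 = -21/4, σ_2 = 0.

-5.2500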